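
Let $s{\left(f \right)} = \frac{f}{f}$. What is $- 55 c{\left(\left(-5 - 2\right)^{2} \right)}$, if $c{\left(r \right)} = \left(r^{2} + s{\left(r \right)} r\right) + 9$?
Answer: $-135245$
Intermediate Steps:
$s{\left(f \right)} = 1$
$c{\left(r \right)} = 9 + r + r^{2}$ ($c{\left(r \right)} = \left(r^{2} + 1 r\right) + 9 = \left(r^{2} + r\right) + 9 = \left(r + r^{2}\right) + 9 = 9 + r + r^{2}$)
$- 55 c{\left(\left(-5 - 2\right)^{2} \right)} = - 55 \left(9 + \left(-5 - 2\right)^{2} + \left(\left(-5 - 2\right)^{2}\right)^{2}\right) = - 55 \left(9 + \left(-7\right)^{2} + \left(\left(-7\right)^{2}\right)^{2}\right) = - 55 \left(9 + 49 + 49^{2}\right) = - 55 \left(9 + 49 + 2401\right) = \left(-55\right) 2459 = -135245$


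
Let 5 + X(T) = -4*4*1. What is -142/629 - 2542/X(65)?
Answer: 1595936/13209 ≈ 120.82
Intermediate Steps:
X(T) = -21 (X(T) = -5 - 4*4*1 = -5 - 16*1 = -5 - 16 = -21)
-142/629 - 2542/X(65) = -142/629 - 2542/(-21) = -142*1/629 - 2542*(-1/21) = -142/629 + 2542/21 = 1595936/13209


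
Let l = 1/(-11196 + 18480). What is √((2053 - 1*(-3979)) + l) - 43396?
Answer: -43396 + √80009439069/3642 ≈ -43318.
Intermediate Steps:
l = 1/7284 ≈ 0.00013729
√((2053 - 1*(-3979)) + l) - 43396 = √((2053 - 1*(-3979)) + 1/7284) - 43396 = √((2053 + 3979) + 1/7284) - 43396 = √(6032 + 1/7284) - 43396 = √(43937089/7284) - 43396 = √80009439069/3642 - 43396 = -43396 + √80009439069/3642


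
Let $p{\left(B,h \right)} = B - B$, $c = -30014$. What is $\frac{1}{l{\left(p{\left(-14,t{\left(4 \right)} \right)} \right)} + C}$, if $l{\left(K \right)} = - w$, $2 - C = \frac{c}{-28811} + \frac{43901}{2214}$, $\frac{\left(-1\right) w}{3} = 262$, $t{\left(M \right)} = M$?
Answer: $\frac{63787554}{48933309845} \approx 0.0013036$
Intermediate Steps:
$w = -786$ ($w = \left(-3\right) 262 = -786$)
$p{\left(B,h \right)} = 0$
$C = - \frac{1203707599}{63787554}$ ($C = 2 - \left(- \frac{30014}{-28811} + \frac{43901}{2214}\right) = 2 - \left(\left(-30014\right) \left(- \frac{1}{28811}\right) + 43901 \cdot \frac{1}{2214}\right) = 2 - \left(\frac{30014}{28811} + \frac{43901}{2214}\right) = 2 - \frac{1331282707}{63787554} = - \frac{1203707599}{63787554} \approx -18.871$)
$l{\left(K \right)} = 786$ ($l{\left(K \right)} = \left(-1\right) \left(-786\right) = 786$)
$\frac{1}{l{\left(p{\left(-14,t{\left(4 \right)} \right)} \right)} + C} = \frac{1}{786 - \frac{1203707599}{63787554}} = \frac{1}{\frac{48933309845}{63787554}} = \frac{63787554}{48933309845}$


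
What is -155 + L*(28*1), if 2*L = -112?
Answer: -1723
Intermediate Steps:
L = -56 (L = (½)*(-112) = -56)
-155 + L*(28*1) = -155 - 1568 = -1723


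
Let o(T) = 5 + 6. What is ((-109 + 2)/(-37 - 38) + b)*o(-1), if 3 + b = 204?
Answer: 167002/75 ≈ 2226.7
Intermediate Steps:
b = 201 (b = -3 + 204 = 201)
o(T) = 11
((-109 + 2)/(-37 - 38) + b)*o(-1) = ((-109 + 2)/(-37 - 38) + 201)*11 = (-107/(-75) + 201)*11 = (-107*(-1/75) + 201)*11 = (107/75 + 201)*11 = (15182/75)*11 = 167002/75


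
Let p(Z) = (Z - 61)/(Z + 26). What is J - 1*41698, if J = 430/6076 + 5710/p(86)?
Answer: -244819193/15190 ≈ -16117.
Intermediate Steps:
p(Z) = (-61 + Z)/(26 + Z)
J = 388573427/15190 (J = 430/6076 + 5710/(((-61 + 86)/(26 + 86))) = 430*(1/6076) + 5710/((25/112)) = 215/3038 + 5710/(((1/112)*25)) = 215/3038 + 5710/(25/112) = 215/3038 + 5710*(112/25) = 215/3038 + 127904/5 = 388573427/15190 ≈ 25581.)
J - 1*41698 = 388573427/15190 - 1*41698 = 388573427/15190 - 41698 = -244819193/15190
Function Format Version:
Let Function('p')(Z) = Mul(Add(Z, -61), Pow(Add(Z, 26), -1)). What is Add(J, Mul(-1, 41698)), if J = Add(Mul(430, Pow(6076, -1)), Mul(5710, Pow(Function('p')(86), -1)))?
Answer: Rational(-244819193, 15190) ≈ -16117.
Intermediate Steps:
Function('p')(Z) = Mul(Pow(Add(26, Z), -1), Add(-61, Z)) (Function('p')(Z) = Mul(Add(-61, Z), Pow(Add(26, Z), -1)) = Mul(Pow(Add(26, Z), -1), Add(-61, Z)))
J = Rational(388573427, 15190) (J = Add(Mul(430, Pow(6076, -1)), Mul(5710, Pow(Mul(Pow(Add(26, 86), -1), Add(-61, 86)), -1))) = Add(Mul(430, Rational(1, 6076)), Mul(5710, Pow(Mul(Pow(112, -1), 25), -1))) = Add(Rational(215, 3038), Mul(5710, Pow(Mul(Rational(1, 112), 25), -1))) = Add(Rational(215, 3038), Mul(5710, Pow(Rational(25, 112), -1))) = Add(Rational(215, 3038), Mul(5710, Rational(112, 25))) = Add(Rational(215, 3038), Rational(127904, 5)) = Rational(388573427, 15190) ≈ 25581.)
Add(J, Mul(-1, 41698)) = Add(Rational(388573427, 15190), Mul(-1, 41698)) = Add(Rational(388573427, 15190), -41698) = Rational(-244819193, 15190)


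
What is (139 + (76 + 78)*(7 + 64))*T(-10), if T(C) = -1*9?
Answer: -99657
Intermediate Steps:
T(C) = -9
(139 + (76 + 78)*(7 + 64))*T(-10) = (139 + (76 + 78)*(7 + 64))*(-9) = (139 + 154*71)*(-9) = (139 + 10934)*(-9) = 11073*(-9) = -99657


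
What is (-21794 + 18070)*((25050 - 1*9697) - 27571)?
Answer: 45499832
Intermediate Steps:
(-21794 + 18070)*((25050 - 1*9697) - 27571) = -3724*((25050 - 9697) - 27571) = -3724*(15353 - 27571) = -3724*(-12218) = 45499832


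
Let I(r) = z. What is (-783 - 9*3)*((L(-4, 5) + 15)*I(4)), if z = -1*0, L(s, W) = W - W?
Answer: 0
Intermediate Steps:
L(s, W) = 0
z = 0
I(r) = 0
(-783 - 9*3)*((L(-4, 5) + 15)*I(4)) = (-783 - 9*3)*((0 + 15)*0) = (-783 - 27)*(15*0) = -810*0 = 0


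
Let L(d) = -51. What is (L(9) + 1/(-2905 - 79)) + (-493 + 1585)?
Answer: 3106343/2984 ≈ 1041.0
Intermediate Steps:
(L(9) + 1/(-2905 - 79)) + (-493 + 1585) = (-51 + 1/(-2905 - 79)) + (-493 + 1585) = (-51 + 1/(-2984)) + 1092 = (-51 - 1/2984) + 1092 = -152185/2984 + 1092 = 3106343/2984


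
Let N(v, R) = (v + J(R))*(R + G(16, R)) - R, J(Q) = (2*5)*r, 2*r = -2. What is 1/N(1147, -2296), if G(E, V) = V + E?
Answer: -1/5200616 ≈ -1.9228e-7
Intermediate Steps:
r = -1 (r = (½)*(-2) = -1)
J(Q) = -10 (J(Q) = (2*5)*(-1) = 10*(-1) = -10)
G(E, V) = E + V
N(v, R) = -R + (-10 + v)*(16 + 2*R) (N(v, R) = (v - 10)*(R + (16 + R)) - R = (-10 + v)*(16 + 2*R) - R = -R + (-10 + v)*(16 + 2*R))
1/N(1147, -2296) = 1/(-160 - 21*(-2296) - 2296*1147 + 1147*(16 - 2296)) = 1/(-160 + 48216 - 2633512 + 1147*(-2280)) = 1/(-160 + 48216 - 2633512 - 2615160) = 1/(-5200616) = -1/5200616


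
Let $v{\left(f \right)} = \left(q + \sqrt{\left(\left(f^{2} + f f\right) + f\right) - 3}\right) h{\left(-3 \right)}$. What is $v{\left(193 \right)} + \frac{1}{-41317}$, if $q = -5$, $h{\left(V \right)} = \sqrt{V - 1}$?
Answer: $- \frac{1}{41317} - i \left(10 - 16 \sqrt{1167}\right) \approx -2.4203 \cdot 10^{-5} + 536.58 i$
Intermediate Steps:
$h{\left(V \right)} = \sqrt{-1 + V}$
$v{\left(f \right)} = 2 i \left(-5 + \sqrt{-3 + f + 2 f^{2}}\right)$ ($v{\left(f \right)} = \left(-5 + \sqrt{\left(\left(f^{2} + f f\right) + f\right) - 3}\right) \sqrt{-1 - 3} = \left(-5 + \sqrt{\left(\left(f^{2} + f^{2}\right) + f\right) - 3}\right) \sqrt{-4} = \left(-5 + \sqrt{\left(2 f^{2} + f\right) - 3}\right) 2 i = \left(-5 + \sqrt{\left(f + 2 f^{2}\right) - 3}\right) 2 i = \left(-5 + \sqrt{-3 + f + 2 f^{2}}\right) 2 i = 2 i \left(-5 + \sqrt{-3 + f + 2 f^{2}}\right)$)
$v{\left(193 \right)} + \frac{1}{-41317} = 2 i \left(-5 + \sqrt{-3 + 193 + 2 \cdot 193^{2}}\right) + \frac{1}{-41317} = 2 i \left(-5 + \sqrt{-3 + 193 + 2 \cdot 37249}\right) - \frac{1}{41317} = 2 i \left(-5 + \sqrt{-3 + 193 + 74498}\right) - \frac{1}{41317} = 2 i \left(-5 + \sqrt{74688}\right) - \frac{1}{41317} = 2 i \left(-5 + 8 \sqrt{1167}\right) - \frac{1}{41317} = - \frac{1}{41317} + 2 i \left(-5 + 8 \sqrt{1167}\right)$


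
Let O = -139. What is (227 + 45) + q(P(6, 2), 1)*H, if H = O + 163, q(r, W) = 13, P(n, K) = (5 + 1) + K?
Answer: 584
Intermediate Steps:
P(n, K) = 6 + K
H = 24 (H = -139 + 163 = 24)
(227 + 45) + q(P(6, 2), 1)*H = (227 + 45) + 13*24 = 272 + 312 = 584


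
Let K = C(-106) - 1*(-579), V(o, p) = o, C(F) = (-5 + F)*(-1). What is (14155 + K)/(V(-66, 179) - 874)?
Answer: -2969/188 ≈ -15.793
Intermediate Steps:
C(F) = 5 - F
K = 690 (K = (5 - 1*(-106)) - 1*(-579) = (5 + 106) + 579 = 111 + 579 = 690)
(14155 + K)/(V(-66, 179) - 874) = (14155 + 690)/(-66 - 874) = 14845/(-940) = 14845*(-1/940) = -2969/188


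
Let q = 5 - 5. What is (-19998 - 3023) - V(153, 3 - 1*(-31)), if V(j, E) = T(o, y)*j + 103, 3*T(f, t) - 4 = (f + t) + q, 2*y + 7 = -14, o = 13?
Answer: -46911/2 ≈ -23456.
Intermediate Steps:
y = -21/2 (y = -7/2 + (½)*(-14) = -7/2 - 7 = -21/2 ≈ -10.500)
q = 0
T(f, t) = 4/3 + f/3 + t/3 (T(f, t) = 4/3 + ((f + t) + 0)/3 = 4/3 + (f + t)/3 = 4/3 + (f/3 + t/3) = 4/3 + f/3 + t/3)
V(j, E) = 103 + 13*j/6 (V(j, E) = (4/3 + (⅓)*13 + (⅓)*(-21/2))*j + 103 = (4/3 + 13/3 - 7/2)*j + 103 = 13*j/6 + 103 = 103 + 13*j/6)
(-19998 - 3023) - V(153, 3 - 1*(-31)) = (-19998 - 3023) - (103 + (13/6)*153) = -23021 - (103 + 663/2) = -23021 - 1*869/2 = -23021 - 869/2 = -46911/2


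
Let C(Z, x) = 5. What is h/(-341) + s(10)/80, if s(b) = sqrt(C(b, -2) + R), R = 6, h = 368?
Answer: -368/341 + sqrt(11)/80 ≈ -1.0377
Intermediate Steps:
s(b) = sqrt(11) (s(b) = sqrt(5 + 6) = sqrt(11))
h/(-341) + s(10)/80 = 368/(-341) + sqrt(11)/80 = 368*(-1/341) + sqrt(11)*(1/80) = -368/341 + sqrt(11)/80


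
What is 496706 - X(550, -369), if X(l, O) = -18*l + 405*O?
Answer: 656051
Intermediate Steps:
496706 - X(550, -369) = 496706 - (-18*550 + 405*(-369)) = 496706 - (-9900 - 149445) = 496706 - 1*(-159345) = 496706 + 159345 = 656051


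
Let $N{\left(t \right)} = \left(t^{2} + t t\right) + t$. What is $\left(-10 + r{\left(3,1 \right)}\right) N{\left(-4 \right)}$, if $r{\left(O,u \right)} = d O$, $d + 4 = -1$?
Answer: $-700$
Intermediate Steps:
$d = -5$ ($d = -4 - 1 = -5$)
$N{\left(t \right)} = t + 2 t^{2}$ ($N{\left(t \right)} = \left(t^{2} + t^{2}\right) + t = 2 t^{2} + t = t + 2 t^{2}$)
$r{\left(O,u \right)} = - 5 O$
$\left(-10 + r{\left(3,1 \right)}\right) N{\left(-4 \right)} = \left(-10 - 15\right) \left(- 4 \left(1 + 2 \left(-4\right)\right)\right) = \left(-10 - 15\right) \left(- 4 \left(1 - 8\right)\right) = - 25 \left(\left(-4\right) \left(-7\right)\right) = \left(-25\right) 28 = -700$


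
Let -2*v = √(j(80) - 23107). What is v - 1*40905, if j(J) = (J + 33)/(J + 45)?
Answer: -40905 - 3*I*√1604590/50 ≈ -40905.0 - 76.003*I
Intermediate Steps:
j(J) = (33 + J)/(45 + J)
v = -3*I*√1604590/50 (v = -√((33 + 80)/(45 + 80) - 23107)/2 = -√(113/125 - 23107)/2 = -3*I*√1604590/50 ≈ -76.003*I)
v - 1*40905 = -3*I*√1604590/50 - 1*40905 = -3*I*√1604590/50 - 40905 = -40905 - 3*I*√1604590/50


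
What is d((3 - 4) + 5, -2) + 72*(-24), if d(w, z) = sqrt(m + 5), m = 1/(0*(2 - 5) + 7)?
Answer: -1728 + 6*sqrt(7)/7 ≈ -1725.7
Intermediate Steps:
m = 1/7 (m = 1/(0*(-3) + 7) = 1/(0 + 7) = 1/7 ≈ 0.14286)
d(w, z) = 6*sqrt(7)/7 (d(w, z) = sqrt(1/7 + 5) = sqrt(36/7) = 6*sqrt(7)/7)
d((3 - 4) + 5, -2) + 72*(-24) = 6*sqrt(7)/7 + 72*(-24) = 6*sqrt(7)/7 - 1728 = -1728 + 6*sqrt(7)/7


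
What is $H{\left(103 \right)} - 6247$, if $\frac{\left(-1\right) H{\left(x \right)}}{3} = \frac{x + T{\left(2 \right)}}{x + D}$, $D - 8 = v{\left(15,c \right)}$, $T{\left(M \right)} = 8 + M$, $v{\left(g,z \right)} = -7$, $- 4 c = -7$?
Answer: $- \frac{650027}{104} \approx -6250.3$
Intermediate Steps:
$c = \frac{7}{4}$ ($c = \left(- \frac{1}{4}\right) \left(-7\right) = \frac{7}{4} \approx 1.75$)
$D = 1$ ($D = 8 - 7 = 1$)
$H{\left(x \right)} = - \frac{3 \left(10 + x\right)}{1 + x}$ ($H{\left(x \right)} = - 3 \frac{x + \left(8 + 2\right)}{x + 1} = - 3 \frac{x + 10}{1 + x} = - 3 \frac{10 + x}{1 + x} = - \frac{3 \left(10 + x\right)}{1 + x}$)
$H{\left(103 \right)} - 6247 = \frac{3 \left(-10 - 103\right)}{1 + 103} - 6247 = \frac{3 \left(-10 - 103\right)}{104} - 6247 = 3 \cdot \frac{1}{104} \left(-113\right) - 6247 = - \frac{339}{104} - 6247 = - \frac{650027}{104}$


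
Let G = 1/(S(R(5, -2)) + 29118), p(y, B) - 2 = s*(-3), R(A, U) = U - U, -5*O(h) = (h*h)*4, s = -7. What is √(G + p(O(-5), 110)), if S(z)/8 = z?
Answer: √19500761370/29118 ≈ 4.7958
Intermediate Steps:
O(h) = -4*h²/5 (O(h) = -h*h*4/5 = -h²*4/5 = -4*h²/5)
R(A, U) = 0
S(z) = 8*z
p(y, B) = 23 (p(y, B) = 2 - 7*(-3) = 2 + 21 = 23)
G = 1/29118 (G = 1/(8*0 + 29118) = 1/(0 + 29118) = 1/29118 ≈ 3.4343e-5)
√(G + p(O(-5), 110)) = √(1/29118 + 23) = √(669715/29118) = √19500761370/29118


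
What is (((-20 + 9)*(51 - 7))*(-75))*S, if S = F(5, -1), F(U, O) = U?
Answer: 181500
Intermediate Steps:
S = 5
(((-20 + 9)*(51 - 7))*(-75))*S = (((-20 + 9)*(51 - 7))*(-75))*5 = (-11*44*(-75))*5 = -484*(-75)*5 = 36300*5 = 181500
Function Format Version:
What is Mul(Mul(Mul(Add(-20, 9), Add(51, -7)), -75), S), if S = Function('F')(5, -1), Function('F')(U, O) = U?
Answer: 181500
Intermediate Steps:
S = 5
Mul(Mul(Mul(Add(-20, 9), Add(51, -7)), -75), S) = Mul(Mul(Mul(Add(-20, 9), Add(51, -7)), -75), 5) = Mul(Mul(Mul(-11, 44), -75), 5) = Mul(Mul(-484, -75), 5) = Mul(36300, 5) = 181500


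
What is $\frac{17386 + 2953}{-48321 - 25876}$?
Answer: $- \frac{20339}{74197} \approx -0.27412$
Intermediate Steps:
$\frac{17386 + 2953}{-48321 - 25876} = \frac{20339}{-74197} = 20339 \left(- \frac{1}{74197}\right) = - \frac{20339}{74197}$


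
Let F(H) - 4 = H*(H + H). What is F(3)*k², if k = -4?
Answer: 352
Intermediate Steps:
F(H) = 4 + 2*H² (F(H) = 4 + H*(H + H) = 4 + H*(2*H) = 4 + 2*H²)
F(3)*k² = (4 + 2*3²)*(-4)² = (4 + 2*9)*16 = (4 + 18)*16 = 22*16 = 352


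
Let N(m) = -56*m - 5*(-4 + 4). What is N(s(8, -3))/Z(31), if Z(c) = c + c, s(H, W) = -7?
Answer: 196/31 ≈ 6.3226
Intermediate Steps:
Z(c) = 2*c
N(m) = -56*m (N(m) = -56*m - 5*0 = -56*m + 0 = -56*m)
N(s(8, -3))/Z(31) = (-56*(-7))/((2*31)) = 392/62 = 392*(1/62) = 196/31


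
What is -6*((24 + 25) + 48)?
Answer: -582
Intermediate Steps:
-6*((24 + 25) + 48) = -6*(49 + 48) = -6*97 = -582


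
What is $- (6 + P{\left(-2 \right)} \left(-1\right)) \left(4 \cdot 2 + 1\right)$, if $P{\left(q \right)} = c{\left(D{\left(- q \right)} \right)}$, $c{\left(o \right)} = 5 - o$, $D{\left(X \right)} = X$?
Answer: $-27$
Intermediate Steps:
$P{\left(q \right)} = 5 + q$ ($P{\left(q \right)} = 5 - - q = 5 + q$)
$- (6 + P{\left(-2 \right)} \left(-1\right)) \left(4 \cdot 2 + 1\right) = - (6 + \left(5 - 2\right) \left(-1\right)) \left(4 \cdot 2 + 1\right) = - (6 + 3 \left(-1\right)) \left(8 + 1\right) = - (6 - 3) 9 = \left(-1\right) 3 \cdot 9 = \left(-3\right) 9 = -27$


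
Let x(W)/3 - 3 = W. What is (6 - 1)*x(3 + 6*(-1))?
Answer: 0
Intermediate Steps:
x(W) = 9 + 3*W
(6 - 1)*x(3 + 6*(-1)) = (6 - 1)*(9 + 3*(3 + 6*(-1))) = 5*(9 + 3*(3 - 6)) = 5*(9 + 3*(-3)) = 5*(9 - 9) = 5*0 = 0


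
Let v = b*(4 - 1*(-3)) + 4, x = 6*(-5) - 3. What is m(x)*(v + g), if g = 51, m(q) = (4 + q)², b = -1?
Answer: 40368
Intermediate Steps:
x = -33 (x = -30 - 3 = -33)
v = -3 (v = -(4 - 1*(-3)) + 4 = -(4 + 3) + 4 = -1*7 + 4 = -7 + 4 = -3)
m(x)*(v + g) = (4 - 33)²*(-3 + 51) = (-29)²*48 = 841*48 = 40368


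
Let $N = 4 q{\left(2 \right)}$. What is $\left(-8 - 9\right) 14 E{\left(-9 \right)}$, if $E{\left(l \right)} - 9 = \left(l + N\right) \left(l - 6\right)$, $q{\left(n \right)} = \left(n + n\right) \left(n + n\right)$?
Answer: $194208$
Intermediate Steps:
$q{\left(n \right)} = 4 n^{2}$ ($q{\left(n \right)} = 2 n 2 n = 4 n^{2}$)
$N = 64$ ($N = 4 \cdot 4 \cdot 2^{2} = 4 \cdot 4 \cdot 4 = 4 \cdot 16 = 64$)
$E{\left(l \right)} = 9 + \left(-6 + l\right) \left(64 + l\right)$ ($E{\left(l \right)} = 9 + \left(l + 64\right) \left(l - 6\right) = 9 + \left(64 + l\right) \left(-6 + l\right) = 9 + \left(-6 + l\right) \left(64 + l\right)$)
$\left(-8 - 9\right) 14 E{\left(-9 \right)} = \left(-8 - 9\right) 14 \left(-375 + \left(-9\right)^{2} + 58 \left(-9\right)\right) = \left(-17\right) 14 \left(-375 + 81 - 522\right) = \left(-238\right) \left(-816\right) = 194208$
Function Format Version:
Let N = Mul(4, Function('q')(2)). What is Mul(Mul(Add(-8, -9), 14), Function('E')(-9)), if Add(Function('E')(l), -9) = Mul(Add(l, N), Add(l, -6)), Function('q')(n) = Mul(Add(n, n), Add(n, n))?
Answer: 194208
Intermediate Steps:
Function('q')(n) = Mul(4, Pow(n, 2)) (Function('q')(n) = Mul(Mul(2, n), Mul(2, n)) = Mul(4, Pow(n, 2)))
N = 64 (N = Mul(4, Mul(4, Pow(2, 2))) = Mul(4, Mul(4, 4)) = Mul(4, 16) = 64)
Function('E')(l) = Add(9, Mul(Add(-6, l), Add(64, l))) (Function('E')(l) = Add(9, Mul(Add(l, 64), Add(l, -6))) = Add(9, Mul(Add(64, l), Add(-6, l))) = Add(9, Mul(Add(-6, l), Add(64, l))))
Mul(Mul(Add(-8, -9), 14), Function('E')(-9)) = Mul(Mul(Add(-8, -9), 14), Add(-375, Pow(-9, 2), Mul(58, -9))) = Mul(Mul(-17, 14), Add(-375, 81, -522)) = Mul(-238, -816) = 194208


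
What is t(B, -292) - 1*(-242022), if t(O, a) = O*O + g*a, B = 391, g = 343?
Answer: 294747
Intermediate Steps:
t(O, a) = O² + 343*a (t(O, a) = O*O + 343*a = O² + 343*a)
t(B, -292) - 1*(-242022) = (391² + 343*(-292)) - 1*(-242022) = (152881 - 100156) + 242022 = 52725 + 242022 = 294747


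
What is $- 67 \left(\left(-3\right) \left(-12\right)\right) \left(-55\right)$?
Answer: $132660$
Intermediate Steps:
$- 67 \left(\left(-3\right) \left(-12\right)\right) \left(-55\right) = \left(-67\right) 36 \left(-55\right) = \left(-2412\right) \left(-55\right) = 132660$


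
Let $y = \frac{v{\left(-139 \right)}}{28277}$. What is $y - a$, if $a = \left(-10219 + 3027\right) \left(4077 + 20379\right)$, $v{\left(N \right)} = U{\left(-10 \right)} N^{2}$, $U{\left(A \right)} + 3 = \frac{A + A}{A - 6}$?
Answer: $\frac{19894289096369}{113108} \approx 1.7589 \cdot 10^{8}$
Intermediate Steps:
$U{\left(A \right)} = -3 + \frac{2 A}{-6 + A}$ ($U{\left(A \right)} = -3 + \frac{A + A}{A - 6} = -3 + \frac{2 A}{-6 + A}$)
$v{\left(N \right)} = - \frac{7 N^{2}}{4}$ ($v{\left(N \right)} = \frac{18 - -10}{-6 - 10} N^{2} = \frac{18 + 10}{-16} N^{2} = \left(- \frac{1}{16}\right) 28 N^{2} = - \frac{7 N^{2}}{4}$)
$a = -175887552$ ($a = \left(-7192\right) 24456 = -175887552$)
$y = - \frac{135247}{113108}$ ($y = \frac{\left(- \frac{7}{4}\right) \left(-139\right)^{2}}{28277} = \left(- \frac{7}{4}\right) 19321 \cdot \frac{1}{28277} = \left(- \frac{135247}{4}\right) \frac{1}{28277} = - \frac{135247}{113108} \approx -1.1957$)
$y - a = - \frac{135247}{113108} - -175887552 = - \frac{135247}{113108} + 175887552 = \frac{19894289096369}{113108}$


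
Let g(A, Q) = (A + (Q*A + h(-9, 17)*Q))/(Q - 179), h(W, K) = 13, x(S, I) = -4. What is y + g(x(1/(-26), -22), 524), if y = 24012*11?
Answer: 91130252/345 ≈ 2.6415e+5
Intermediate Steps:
y = 264132
g(A, Q) = (A + 13*Q + A*Q)/(-179 + Q) (g(A, Q) = (A + (Q*A + 13*Q))/(Q - 179) = (A + (A*Q + 13*Q))/(-179 + Q) = (A + (13*Q + A*Q))/(-179 + Q) = (A + 13*Q + A*Q)/(-179 + Q))
y + g(x(1/(-26), -22), 524) = 264132 + (-4 + 13*524 - 4*524)/(-179 + 524) = 264132 + (-4 + 6812 - 2096)/345 = 264132 + (1/345)*4712 = 264132 + 4712/345 = 91130252/345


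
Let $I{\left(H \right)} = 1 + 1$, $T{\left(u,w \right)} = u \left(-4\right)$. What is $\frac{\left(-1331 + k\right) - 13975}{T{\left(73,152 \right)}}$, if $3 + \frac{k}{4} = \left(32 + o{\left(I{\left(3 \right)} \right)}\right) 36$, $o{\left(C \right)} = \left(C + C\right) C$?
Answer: $\frac{4779}{146} \approx 32.733$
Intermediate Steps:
$T{\left(u,w \right)} = - 4 u$
$I{\left(H \right)} = 2$
$o{\left(C \right)} = 2 C^{2}$ ($o{\left(C \right)} = 2 C C = 2 C^{2}$)
$k = 5748$ ($k = -12 + 4 \left(32 + 2 \cdot 2^{2}\right) 36 = -12 + 4 \left(32 + 2 \cdot 4\right) 36 = -12 + 4 \left(32 + 8\right) 36 = -12 + 4 \cdot 40 \cdot 36 = -12 + 4 \cdot 1440 = -12 + 5760 = 5748$)
$\frac{\left(-1331 + k\right) - 13975}{T{\left(73,152 \right)}} = \frac{\left(-1331 + 5748\right) - 13975}{\left(-4\right) 73} = \frac{4417 - 13975}{-292} = \left(-9558\right) \left(- \frac{1}{292}\right) = \frac{4779}{146}$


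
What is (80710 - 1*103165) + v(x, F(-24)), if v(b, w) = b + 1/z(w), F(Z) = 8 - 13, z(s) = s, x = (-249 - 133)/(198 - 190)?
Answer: -450059/20 ≈ -22503.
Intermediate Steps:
x = -191/4 (x = -382/8 = -382*⅛ = -191/4 ≈ -47.750)
F(Z) = -5
v(b, w) = b + 1/w
(80710 - 1*103165) + v(x, F(-24)) = (80710 - 1*103165) + (-191/4 + 1/(-5)) = (80710 - 103165) + (-191/4 - ⅕) = -22455 - 959/20 = -450059/20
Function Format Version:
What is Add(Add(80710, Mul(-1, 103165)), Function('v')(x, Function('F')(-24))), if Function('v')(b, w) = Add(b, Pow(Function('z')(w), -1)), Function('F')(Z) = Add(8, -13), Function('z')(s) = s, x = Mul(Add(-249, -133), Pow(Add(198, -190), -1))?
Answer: Rational(-450059, 20) ≈ -22503.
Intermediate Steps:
x = Rational(-191, 4) (x = Mul(-382, Pow(8, -1)) = Mul(-382, Rational(1, 8)) = Rational(-191, 4) ≈ -47.750)
Function('F')(Z) = -5
Function('v')(b, w) = Add(b, Pow(w, -1))
Add(Add(80710, Mul(-1, 103165)), Function('v')(x, Function('F')(-24))) = Add(Add(80710, Mul(-1, 103165)), Add(Rational(-191, 4), Pow(-5, -1))) = Add(Add(80710, -103165), Add(Rational(-191, 4), Rational(-1, 5))) = Add(-22455, Rational(-959, 20)) = Rational(-450059, 20)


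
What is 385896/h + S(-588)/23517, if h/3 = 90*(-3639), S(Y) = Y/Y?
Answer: -18671057/47543535 ≈ -0.39271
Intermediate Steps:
S(Y) = 1
h = -982530 (h = 3*(90*(-3639)) = 3*(-327510) = -982530)
385896/h + S(-588)/23517 = 385896/(-982530) + 1/23517 = 385896*(-1/982530) + 1*(1/23517) = -64316/163755 + 1/23517 = -18671057/47543535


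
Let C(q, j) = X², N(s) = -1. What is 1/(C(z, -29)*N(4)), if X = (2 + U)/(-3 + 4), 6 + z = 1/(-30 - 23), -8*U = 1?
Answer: -64/225 ≈ -0.28444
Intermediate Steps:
U = -⅛ (U = -⅛*1 = -⅛ ≈ -0.12500)
z = -319/53 (z = -6 + 1/(-30 - 23) = -6 + 1/(-53) = -6 - 1/53 = -319/53 ≈ -6.0189)
X = 15/8 (X = (2 - ⅛)/(-3 + 4) = (15/8)/1 = (15/8)*1 = 15/8 ≈ 1.8750)
C(q, j) = 225/64 (C(q, j) = (15/8)² = 225/64)
1/(C(z, -29)*N(4)) = 1/((225/64)*(-1)) = 1/(-225/64) = -64/225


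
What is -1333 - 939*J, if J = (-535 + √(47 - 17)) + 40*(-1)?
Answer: 538592 - 939*√30 ≈ 5.3345e+5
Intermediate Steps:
J = -575 + √30 (J = (-535 + √30) - 40 = -575 + √30 ≈ -569.52)
-1333 - 939*J = -1333 - 939*(-575 + √30) = -1333 + (539925 - 939*√30) = 538592 - 939*√30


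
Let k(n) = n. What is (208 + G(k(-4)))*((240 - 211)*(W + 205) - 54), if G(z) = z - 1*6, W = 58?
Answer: 1499454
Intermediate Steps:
G(z) = -6 + z (G(z) = z - 6 = -6 + z)
(208 + G(k(-4)))*((240 - 211)*(W + 205) - 54) = (208 + (-6 - 4))*((240 - 211)*(58 + 205) - 54) = (208 - 10)*(29*263 - 54) = 198*(7627 - 54) = 198*7573 = 1499454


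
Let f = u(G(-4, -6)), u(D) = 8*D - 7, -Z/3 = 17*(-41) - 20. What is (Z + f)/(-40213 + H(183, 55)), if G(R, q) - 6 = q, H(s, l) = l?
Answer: -1072/20079 ≈ -0.053389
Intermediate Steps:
Z = 2151 (Z = -3*(17*(-41) - 20) = -3*(-697 - 20) = -3*(-717) = 2151)
G(R, q) = 6 + q
u(D) = -7 + 8*D
f = -7 (f = -7 + 8*(6 - 6) = -7 + 8*0 = -7 + 0 = -7)
(Z + f)/(-40213 + H(183, 55)) = (2151 - 7)/(-40213 + 55) = 2144/(-40158) = 2144*(-1/40158) = -1072/20079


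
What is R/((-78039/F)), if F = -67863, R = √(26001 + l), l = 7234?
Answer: 384557*√115/26013 ≈ 158.53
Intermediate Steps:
R = 17*√115 (R = √(26001 + 7234) = √33235 = 17*√115 ≈ 182.30)
R/((-78039/F)) = (17*√115)/((-78039/(-67863))) = (17*√115)/((-78039*(-1/67863))) = (17*√115)/(26013/22621) = (17*√115)*(22621/26013) = 384557*√115/26013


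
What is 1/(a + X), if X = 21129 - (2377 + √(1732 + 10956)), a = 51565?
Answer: 5409/380343677 + 4*√793/4944467801 ≈ 1.4244e-5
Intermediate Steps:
X = 18752 - 4*√793 (X = 21129 - (2377 + √12688) = 21129 - (2377 + 4*√793) = 21129 + (-2377 - 4*√793) = 18752 - 4*√793 ≈ 18639.)
1/(a + X) = 1/(51565 + (18752 - 4*√793)) = 1/(70317 - 4*√793)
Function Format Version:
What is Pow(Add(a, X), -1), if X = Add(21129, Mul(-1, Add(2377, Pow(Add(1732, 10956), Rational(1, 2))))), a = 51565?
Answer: Add(Rational(5409, 380343677), Mul(Rational(4, 4944467801), Pow(793, Rational(1, 2)))) ≈ 1.4244e-5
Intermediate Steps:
X = Add(18752, Mul(-4, Pow(793, Rational(1, 2)))) (X = Add(21129, Mul(-1, Add(2377, Pow(12688, Rational(1, 2))))) = Add(21129, Mul(-1, Add(2377, Mul(4, Pow(793, Rational(1, 2)))))) = Add(21129, Add(-2377, Mul(-4, Pow(793, Rational(1, 2))))) = Add(18752, Mul(-4, Pow(793, Rational(1, 2)))) ≈ 18639.)
Pow(Add(a, X), -1) = Pow(Add(51565, Add(18752, Mul(-4, Pow(793, Rational(1, 2))))), -1) = Pow(Add(70317, Mul(-4, Pow(793, Rational(1, 2)))), -1)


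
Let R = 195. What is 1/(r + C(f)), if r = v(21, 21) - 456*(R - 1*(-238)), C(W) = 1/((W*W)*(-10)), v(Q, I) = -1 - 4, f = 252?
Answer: -635040/125390553121 ≈ -5.0645e-6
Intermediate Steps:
v(Q, I) = -5
C(W) = -1/(10*W**2) (C(W) = 1/(W**2*(-10)) = 1/(-10*W**2) = -1/(10*W**2))
r = -197453 (r = -5 - 456*(195 - 1*(-238)) = -5 - 456*(195 + 238) = -5 - 456*433 = -5 - 197448 = -197453)
1/(r + C(f)) = 1/(-197453 - 1/10/252**2) = 1/(-197453 - 1/10*1/63504) = 1/(-197453 - 1/635040) = 1/(-125390553121/635040) = -635040/125390553121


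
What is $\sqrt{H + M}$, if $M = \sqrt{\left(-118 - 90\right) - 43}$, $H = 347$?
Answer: $\sqrt{347 + i \sqrt{251}} \approx 18.633 + 0.4251 i$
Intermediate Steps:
$M = i \sqrt{251}$ ($M = \sqrt{-208 - 43} = \sqrt{-251} = i \sqrt{251} \approx 15.843 i$)
$\sqrt{H + M} = \sqrt{347 + i \sqrt{251}}$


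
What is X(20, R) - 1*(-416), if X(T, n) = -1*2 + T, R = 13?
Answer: 434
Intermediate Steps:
X(T, n) = -2 + T
X(20, R) - 1*(-416) = (-2 + 20) - 1*(-416) = 18 + 416 = 434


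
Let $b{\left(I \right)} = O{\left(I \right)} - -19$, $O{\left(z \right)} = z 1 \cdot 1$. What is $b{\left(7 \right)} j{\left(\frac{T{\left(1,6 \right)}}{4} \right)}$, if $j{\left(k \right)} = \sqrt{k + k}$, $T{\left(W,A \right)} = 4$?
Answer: $26 \sqrt{2} \approx 36.77$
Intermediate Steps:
$O{\left(z \right)} = z$ ($O{\left(z \right)} = z 1 = z$)
$j{\left(k \right)} = \sqrt{2} \sqrt{k}$ ($j{\left(k \right)} = \sqrt{2 k} = \sqrt{2} \sqrt{k}$)
$b{\left(I \right)} = 19 + I$ ($b{\left(I \right)} = I - -19 = I + 19 = 19 + I$)
$b{\left(7 \right)} j{\left(\frac{T{\left(1,6 \right)}}{4} \right)} = \left(19 + 7\right) \sqrt{2} \sqrt{\frac{4}{4}} = 26 \sqrt{2} \sqrt{4 \cdot \frac{1}{4}} = 26 \sqrt{2} \sqrt{1} = 26 \sqrt{2} \cdot 1 = 26 \sqrt{2}$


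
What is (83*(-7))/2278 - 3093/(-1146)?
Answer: 531669/217549 ≈ 2.4439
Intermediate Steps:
(83*(-7))/2278 - 3093/(-1146) = -581*1/2278 - 3093*(-1/1146) = -581/2278 + 1031/382 = 531669/217549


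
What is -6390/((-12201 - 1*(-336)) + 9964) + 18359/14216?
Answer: 125740699/27024616 ≈ 4.6528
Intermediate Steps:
-6390/((-12201 - 1*(-336)) + 9964) + 18359/14216 = -6390/((-12201 + 336) + 9964) + 18359*(1/14216) = -6390/(-11865 + 9964) + 18359/14216 = -6390/(-1901) + 18359/14216 = -6390*(-1/1901) + 18359/14216 = 6390/1901 + 18359/14216 = 125740699/27024616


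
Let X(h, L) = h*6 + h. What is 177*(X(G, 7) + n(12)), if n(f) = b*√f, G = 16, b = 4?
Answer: 19824 + 1416*√3 ≈ 22277.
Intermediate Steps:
X(h, L) = 7*h (X(h, L) = 6*h + h = 7*h)
n(f) = 4*√f
177*(X(G, 7) + n(12)) = 177*(7*16 + 4*√12) = 177*(112 + 4*(2*√3)) = 177*(112 + 8*√3) = 19824 + 1416*√3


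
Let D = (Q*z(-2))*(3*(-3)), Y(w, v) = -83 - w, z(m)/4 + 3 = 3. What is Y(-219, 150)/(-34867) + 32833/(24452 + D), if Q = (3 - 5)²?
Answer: 67144867/50151052 ≈ 1.3389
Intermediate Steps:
z(m) = 0 (z(m) = -12 + 4*3 = -12 + 12 = 0)
Q = 4 (Q = (-2)² = 4)
D = 0 (D = (4*0)*(3*(-3)) = 0*(-9) = 0)
Y(-219, 150)/(-34867) + 32833/(24452 + D) = (-83 - 1*(-219))/(-34867) + 32833/(24452 + 0) = (-83 + 219)*(-1/34867) + 32833/24452 = 136*(-1/34867) + 32833*(1/24452) = -8/2051 + 32833/24452 = 67144867/50151052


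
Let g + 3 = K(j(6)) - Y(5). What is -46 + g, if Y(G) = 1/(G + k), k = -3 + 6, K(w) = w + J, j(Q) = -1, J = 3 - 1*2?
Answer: -393/8 ≈ -49.125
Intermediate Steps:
J = 1 (J = 3 - 2 = 1)
K(w) = 1 + w (K(w) = w + 1 = 1 + w)
k = 3
Y(G) = 1/(3 + G) (Y(G) = 1/(G + 3) = 1/(3 + G))
g = -25/8 (g = -3 + ((1 - 1) - 1/(3 + 5)) = -3 + (0 - 1/8) = -3 + (0 - 1*⅛) = -3 + (0 - ⅛) = -3 - ⅛ = -25/8 ≈ -3.1250)
-46 + g = -46 - 25/8 = -393/8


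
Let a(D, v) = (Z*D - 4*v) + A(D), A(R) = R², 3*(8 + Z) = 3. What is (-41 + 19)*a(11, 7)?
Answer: -352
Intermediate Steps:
Z = -7 (Z = -8 + (⅓)*3 = -8 + 1 = -7)
a(D, v) = D² - 7*D - 4*v (a(D, v) = (-7*D - 4*v) + D² = D² - 7*D - 4*v)
(-41 + 19)*a(11, 7) = (-41 + 19)*(11² - 7*11 - 4*7) = -22*(121 - 77 - 28) = -22*16 = -352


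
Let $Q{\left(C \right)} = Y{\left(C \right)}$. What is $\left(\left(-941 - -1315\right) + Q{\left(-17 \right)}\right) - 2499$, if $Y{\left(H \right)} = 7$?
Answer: $-2118$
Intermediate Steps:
$Q{\left(C \right)} = 7$
$\left(\left(-941 - -1315\right) + Q{\left(-17 \right)}\right) - 2499 = \left(\left(-941 - -1315\right) + 7\right) - 2499 = \left(\left(-941 + 1315\right) + 7\right) - 2499 = \left(374 + 7\right) - 2499 = 381 - 2499 = -2118$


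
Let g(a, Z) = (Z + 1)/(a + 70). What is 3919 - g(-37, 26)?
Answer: 43100/11 ≈ 3918.2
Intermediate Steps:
g(a, Z) = (1 + Z)/(70 + a)
3919 - g(-37, 26) = 3919 - (1 + 26)/(70 - 37) = 3919 - 27/33 = 3919 - 1*9/11 = 3919 - 9/11 = 43100/11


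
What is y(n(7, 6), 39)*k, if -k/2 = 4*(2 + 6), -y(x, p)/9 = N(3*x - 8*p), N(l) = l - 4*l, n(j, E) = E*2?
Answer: 476928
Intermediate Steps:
n(j, E) = 2*E
N(l) = -3*l
y(x, p) = -216*p + 81*x (y(x, p) = -(-27)*(3*x - 8*p) = -(-27)*(-8*p + 3*x) = -9*(-9*x + 24*p) = -216*p + 81*x)
k = -64 (k = -8*(2 + 6) = -8*8 = -2*32 = -64)
y(n(7, 6), 39)*k = (-216*39 + 81*(2*6))*(-64) = (-8424 + 81*12)*(-64) = (-8424 + 972)*(-64) = -7452*(-64) = 476928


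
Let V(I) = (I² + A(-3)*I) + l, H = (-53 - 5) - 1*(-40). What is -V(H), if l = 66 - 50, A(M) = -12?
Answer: -556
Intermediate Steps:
l = 16
H = -18 (H = -58 + 40 = -18)
V(I) = 16 + I² - 12*I (V(I) = (I² - 12*I) + 16 = 16 + I² - 12*I)
-V(H) = -(16 + (-18)² - 12*(-18)) = -(16 + 324 + 216) = -1*556 = -556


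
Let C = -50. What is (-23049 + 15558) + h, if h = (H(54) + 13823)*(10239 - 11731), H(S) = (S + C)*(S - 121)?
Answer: -20231551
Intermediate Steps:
H(S) = (-121 + S)*(-50 + S) (H(S) = (S - 50)*(S - 121) = (-50 + S)*(-121 + S) = (-121 + S)*(-50 + S))
h = -20224060 (h = ((6050 + 54² - 171*54) + 13823)*(10239 - 11731) = ((6050 + 2916 - 9234) + 13823)*(-1492) = (-268 + 13823)*(-1492) = 13555*(-1492) = -20224060)
(-23049 + 15558) + h = (-23049 + 15558) - 20224060 = -7491 - 20224060 = -20231551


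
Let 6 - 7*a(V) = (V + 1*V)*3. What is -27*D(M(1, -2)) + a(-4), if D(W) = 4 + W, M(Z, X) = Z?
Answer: -915/7 ≈ -130.71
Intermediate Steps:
a(V) = 6/7 - 6*V/7 (a(V) = 6/7 - (V + 1*V)*3/7 = 6/7 - (V + V)*3/7 = 6/7 - 2*V*3/7 = 6/7 - 6*V/7)
-27*D(M(1, -2)) + a(-4) = -27*(4 + 1) + (6/7 - 6/7*(-4)) = -27*5 + (6/7 + 24/7) = -135 + 30/7 = -915/7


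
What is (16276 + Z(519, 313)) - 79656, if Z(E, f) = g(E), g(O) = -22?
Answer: -63402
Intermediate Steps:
Z(E, f) = -22
(16276 + Z(519, 313)) - 79656 = (16276 - 22) - 79656 = 16254 - 79656 = -63402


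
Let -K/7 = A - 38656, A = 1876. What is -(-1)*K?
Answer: 257460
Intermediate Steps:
K = 257460 (K = -7*(1876 - 38656) = -7*(-36780) = 257460)
-(-1)*K = -(-1)*257460 = -1*(-257460) = 257460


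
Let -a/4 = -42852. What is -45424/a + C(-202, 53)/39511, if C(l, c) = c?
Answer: -111603940/423281343 ≈ -0.26366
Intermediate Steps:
a = 171408 (a = -4*(-42852) = 171408)
-45424/a + C(-202, 53)/39511 = -45424/171408 + 53/39511 = -45424*1/171408 + 53*(1/39511) = -2839/10713 + 53/39511 = -111603940/423281343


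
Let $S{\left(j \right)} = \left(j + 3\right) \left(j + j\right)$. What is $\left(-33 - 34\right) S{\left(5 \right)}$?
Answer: $-5360$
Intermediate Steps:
$S{\left(j \right)} = 2 j \left(3 + j\right)$ ($S{\left(j \right)} = \left(3 + j\right) 2 j = 2 j \left(3 + j\right)$)
$\left(-33 - 34\right) S{\left(5 \right)} = \left(-33 - 34\right) 2 \cdot 5 \left(3 + 5\right) = - 67 \cdot 2 \cdot 5 \cdot 8 = \left(-67\right) 80 = -5360$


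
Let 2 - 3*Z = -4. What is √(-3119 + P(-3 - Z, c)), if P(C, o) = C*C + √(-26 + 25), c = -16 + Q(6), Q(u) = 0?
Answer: √(-3094 + I) ≈ 0.00899 + 55.624*I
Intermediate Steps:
Z = 2 (Z = ⅔ - ⅓*(-4) = ⅔ + 4/3 = 2)
c = -16 (c = -16 + 0 = -16)
P(C, o) = I + C² (P(C, o) = C² + √(-1) = C² + I = I + C²)
√(-3119 + P(-3 - Z, c)) = √(-3119 + (I + (-3 - 1*2)²)) = √(-3119 + (I + (-3 - 2)²)) = √(-3119 + (I + (-5)²)) = √(-3119 + (I + 25)) = √(-3119 + (25 + I)) = √(-3094 + I)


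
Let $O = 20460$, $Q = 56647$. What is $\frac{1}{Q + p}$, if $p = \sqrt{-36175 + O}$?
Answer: $\frac{56647}{3208898324} - \frac{i \sqrt{15715}}{3208898324} \approx 1.7653 \cdot 10^{-5} - 3.9066 \cdot 10^{-8} i$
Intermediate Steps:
$p = i \sqrt{15715}$ ($p = \sqrt{-36175 + 20460} = \sqrt{-15715} = i \sqrt{15715} \approx 125.36 i$)
$\frac{1}{Q + p} = \frac{1}{56647 + i \sqrt{15715}}$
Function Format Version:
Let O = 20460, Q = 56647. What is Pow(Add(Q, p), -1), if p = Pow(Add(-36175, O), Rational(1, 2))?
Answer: Add(Rational(56647, 3208898324), Mul(Rational(-1, 3208898324), I, Pow(15715, Rational(1, 2)))) ≈ Add(1.7653e-5, Mul(-3.9066e-8, I))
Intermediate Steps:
p = Mul(I, Pow(15715, Rational(1, 2))) (p = Pow(Add(-36175, 20460), Rational(1, 2)) = Pow(-15715, Rational(1, 2)) = Mul(I, Pow(15715, Rational(1, 2))) ≈ Mul(125.36, I))
Pow(Add(Q, p), -1) = Pow(Add(56647, Mul(I, Pow(15715, Rational(1, 2)))), -1)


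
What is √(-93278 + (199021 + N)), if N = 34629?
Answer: 2*√35093 ≈ 374.66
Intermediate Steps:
√(-93278 + (199021 + N)) = √(-93278 + (199021 + 34629)) = √(-93278 + 233650) = √140372 = 2*√35093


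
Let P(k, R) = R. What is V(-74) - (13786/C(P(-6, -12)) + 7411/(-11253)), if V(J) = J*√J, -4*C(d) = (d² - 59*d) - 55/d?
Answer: 7522602853/115669587 - 74*I*√74 ≈ 65.035 - 636.57*I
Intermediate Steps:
C(d) = -d²/4 + 55/(4*d) + 59*d/4 (C(d) = -((d² - 59*d) - 55/d)/4 = -(d² - 59*d - 55/d)/4 = -d²/4 + 55/(4*d) + 59*d/4)
V(J) = J^(3/2)
V(-74) - (13786/C(P(-6, -12)) + 7411/(-11253)) = (-74)^(3/2) - (13786/(((¼)*(55 + (-12)²*(59 - 1*(-12)))/(-12))) + 7411/(-11253)) = -74*I*√74 - (13786/(((¼)*(-1/12)*(55 + 144*(59 + 12)))) + 7411*(-1/11253)) = -74*I*√74 - (13786/(((¼)*(-1/12)*(55 + 144*71))) - 7411/11253) = -74*I*√74 - (13786/(((¼)*(-1/12)*(55 + 10224))) - 7411/11253) = -74*I*√74 - (13786/(((¼)*(-1/12)*10279)) - 7411/11253) = -74*I*√74 - (13786/(-10279/48) - 7411/11253) = -74*I*√74 - (13786*(-48/10279) - 7411/11253) = -74*I*√74 - (-661728/10279 - 7411/11253) = -74*I*√74 - 1*(-7522602853/115669587) = -74*I*√74 + 7522602853/115669587 = 7522602853/115669587 - 74*I*√74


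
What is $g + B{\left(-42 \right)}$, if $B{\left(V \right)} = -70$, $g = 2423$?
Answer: $2353$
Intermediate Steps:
$g + B{\left(-42 \right)} = 2423 - 70 = 2353$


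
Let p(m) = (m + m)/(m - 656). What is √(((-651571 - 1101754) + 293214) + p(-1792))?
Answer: I*√3797744903/51 ≈ 1208.3*I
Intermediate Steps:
p(m) = 2*m/(-656 + m) (p(m) = (2*m)/(-656 + m) = 2*m/(-656 + m))
√(((-651571 - 1101754) + 293214) + p(-1792)) = √(((-651571 - 1101754) + 293214) + 2*(-1792)/(-656 - 1792)) = √((-1753325 + 293214) + 2*(-1792)/(-2448)) = √(-1460111 + 2*(-1792)*(-1/2448)) = √(-1460111 + 224/153) = √(-223396759/153) = I*√3797744903/51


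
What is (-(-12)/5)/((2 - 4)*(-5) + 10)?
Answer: 3/25 ≈ 0.12000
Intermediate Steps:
(-(-12)/5)/((2 - 4)*(-5) + 10) = (-(-12)/5)/(-2*(-5) + 10) = (-3*(-⅘))/(10 + 10) = (12/5)/20 = (12/5)*(1/20) = 3/25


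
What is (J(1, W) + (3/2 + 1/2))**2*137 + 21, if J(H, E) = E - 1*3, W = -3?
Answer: 2213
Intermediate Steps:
J(H, E) = -3 + E (J(H, E) = E - 3 = -3 + E)
(J(1, W) + (3/2 + 1/2))**2*137 + 21 = ((-3 - 3) + (3/2 + 1/2))**2*137 + 21 = (-6 + (3*(1/2) + 1*(1/2)))**2*137 + 21 = (-6 + (3/2 + 1/2))**2*137 + 21 = (-6 + 2)**2*137 + 21 = (-4)**2*137 + 21 = 16*137 + 21 = 2192 + 21 = 2213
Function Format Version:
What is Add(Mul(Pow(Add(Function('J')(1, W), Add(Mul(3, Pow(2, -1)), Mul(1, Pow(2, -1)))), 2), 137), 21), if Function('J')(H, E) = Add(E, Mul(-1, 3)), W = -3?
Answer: 2213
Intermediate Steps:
Function('J')(H, E) = Add(-3, E) (Function('J')(H, E) = Add(E, -3) = Add(-3, E))
Add(Mul(Pow(Add(Function('J')(1, W), Add(Mul(3, Pow(2, -1)), Mul(1, Pow(2, -1)))), 2), 137), 21) = Add(Mul(Pow(Add(Add(-3, -3), Add(Mul(3, Pow(2, -1)), Mul(1, Pow(2, -1)))), 2), 137), 21) = Add(Mul(Pow(Add(-6, Add(Mul(3, Rational(1, 2)), Mul(1, Rational(1, 2)))), 2), 137), 21) = Add(Mul(Pow(Add(-6, Add(Rational(3, 2), Rational(1, 2))), 2), 137), 21) = Add(Mul(Pow(Add(-6, 2), 2), 137), 21) = Add(Mul(Pow(-4, 2), 137), 21) = Add(Mul(16, 137), 21) = Add(2192, 21) = 2213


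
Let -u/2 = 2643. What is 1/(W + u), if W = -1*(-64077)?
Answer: 1/58791 ≈ 1.7009e-5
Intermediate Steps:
W = 64077
u = -5286 (u = -2*2643 = -5286)
1/(W + u) = 1/(64077 - 5286) = 1/58791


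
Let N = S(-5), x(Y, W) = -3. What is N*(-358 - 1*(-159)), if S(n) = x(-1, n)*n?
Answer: -2985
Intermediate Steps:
S(n) = -3*n
N = 15 (N = -3*(-5) = 15)
N*(-358 - 1*(-159)) = 15*(-358 - 1*(-159)) = 15*(-358 + 159) = 15*(-199) = -2985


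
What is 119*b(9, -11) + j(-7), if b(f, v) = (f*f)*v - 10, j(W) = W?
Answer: -107226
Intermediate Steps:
b(f, v) = -10 + v*f**2 (b(f, v) = f**2*v - 10 = v*f**2 - 10 = -10 + v*f**2)
119*b(9, -11) + j(-7) = 119*(-10 - 11*9**2) - 7 = 119*(-10 - 11*81) - 7 = 119*(-10 - 891) - 7 = 119*(-901) - 7 = -107219 - 7 = -107226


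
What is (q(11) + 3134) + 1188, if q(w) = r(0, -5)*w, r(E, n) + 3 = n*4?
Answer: 4069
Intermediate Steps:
r(E, n) = -3 + 4*n (r(E, n) = -3 + n*4 = -3 + 4*n)
q(w) = -23*w (q(w) = (-3 + 4*(-5))*w = (-3 - 20)*w = -23*w)
(q(11) + 3134) + 1188 = (-23*11 + 3134) + 1188 = (-253 + 3134) + 1188 = 2881 + 1188 = 4069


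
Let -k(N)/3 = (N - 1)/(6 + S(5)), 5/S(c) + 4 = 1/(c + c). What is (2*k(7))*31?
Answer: -10881/46 ≈ -236.54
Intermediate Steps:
S(c) = 5/(-4 + 1/(2*c)) (S(c) = 5/(-4 + 1/(c + c)) = 5/(-4 + 1/(2*c)))
k(N) = 117/184 - 117*N/184 (k(N) = -3*(N - 1)/(6 - 10*5/(-1 + 8*5)) = -3*(-1 + N)/(6 - 10*5/(-1 + 40)) = -3*(-1 + N)/(6 - 10*5/39) = -3*(-1 + N)/(6 - 10*5*1/39) = -3*(-1 + N)/(6 - 50/39) = -3*(-1 + N)/184/39 = -3*(-1 + N)*39/184 = -3*(-39/184 + 39*N/184) = 117/184 - 117*N/184)
(2*k(7))*31 = (2*(117/184 - 117/184*7))*31 = (2*(117/184 - 819/184))*31 = (2*(-351/92))*31 = -351/46*31 = -10881/46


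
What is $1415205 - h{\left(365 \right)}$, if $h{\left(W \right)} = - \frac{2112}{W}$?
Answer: $\frac{516551937}{365} \approx 1.4152 \cdot 10^{6}$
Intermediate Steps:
$1415205 - h{\left(365 \right)} = 1415205 - - \frac{2112}{365} = 1415205 + \frac{2112}{365} = \frac{516551937}{365}$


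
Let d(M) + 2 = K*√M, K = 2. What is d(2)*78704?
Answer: -157408 + 157408*√2 ≈ 65201.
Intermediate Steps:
d(M) = -2 + 2*√M
d(2)*78704 = (-2 + 2*√2)*78704 = -157408 + 157408*√2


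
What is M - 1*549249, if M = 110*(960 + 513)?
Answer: -387219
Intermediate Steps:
M = 162030 (M = 110*1473 = 162030)
M - 1*549249 = 162030 - 1*549249 = 162030 - 549249 = -387219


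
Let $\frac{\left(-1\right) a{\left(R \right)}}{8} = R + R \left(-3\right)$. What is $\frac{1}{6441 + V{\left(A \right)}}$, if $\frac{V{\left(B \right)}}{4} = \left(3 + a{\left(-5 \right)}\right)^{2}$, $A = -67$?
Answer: $\frac{1}{30157} \approx 3.316 \cdot 10^{-5}$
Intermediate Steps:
$a{\left(R \right)} = 16 R$ ($a{\left(R \right)} = - 8 \left(R + R \left(-3\right)\right) = - 8 \left(R - 3 R\right) = - 8 \left(- 2 R\right) = 16 R$)
$V{\left(B \right)} = 23716$ ($V{\left(B \right)} = 4 \left(3 + 16 \left(-5\right)\right)^{2} = 4 \left(3 - 80\right)^{2} = 4 \left(-77\right)^{2} = 4 \cdot 5929 = 23716$)
$\frac{1}{6441 + V{\left(A \right)}} = \frac{1}{6441 + 23716} = \frac{1}{30157}$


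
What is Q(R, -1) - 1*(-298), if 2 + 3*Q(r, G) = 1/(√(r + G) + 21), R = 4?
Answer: 43413/146 - √3/1314 ≈ 297.35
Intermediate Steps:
Q(r, G) = -⅔ + 1/(3*(21 + √(G + r))) (Q(r, G) = -⅔ + 1/(3*(√(r + G) + 21)) = -⅔ + 1/(3*(√(G + r) + 21)) = -⅔ + 1/(3*(21 + √(G + r))))
Q(R, -1) - 1*(-298) = (-41 - 2*√(-1 + 4))/(3*(21 + √(-1 + 4))) - 1*(-298) = (-41 - 2*√3)/(3*(21 + √3)) + 298 = 298 + (-41 - 2*√3)/(3*(21 + √3))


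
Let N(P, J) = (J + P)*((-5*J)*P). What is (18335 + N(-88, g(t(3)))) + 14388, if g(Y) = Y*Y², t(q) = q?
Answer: -691957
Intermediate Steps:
g(Y) = Y³
N(P, J) = -5*J*P*(J + P) (N(P, J) = (J + P)*(-5*J*P) = -5*J*P*(J + P))
(18335 + N(-88, g(t(3)))) + 14388 = (18335 - 5*3³*(-88)*(3³ - 88)) + 14388 = (18335 - 5*27*(-88)*(27 - 88)) + 14388 = (18335 - 5*27*(-88)*(-61)) + 14388 = (18335 - 724680) + 14388 = -706345 + 14388 = -691957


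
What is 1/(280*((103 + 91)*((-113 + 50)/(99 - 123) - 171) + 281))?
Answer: -1/9067450 ≈ -1.1028e-7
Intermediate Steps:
1/(280*((103 + 91)*((-113 + 50)/(99 - 123) - 171) + 281)) = 1/(280*(194*(-63/(-24) - 171) + 281)) = 1/(280*(194*(-63*(-1/24) - 171) + 281)) = 1/(280*(194*(21/8 - 171) + 281)) = 1/(280*(194*(-1347/8) + 281)) = 1/(280*(-130659/4 + 281)) = 1/(280*(-129535/4)) = 1/(-9067450) = -1/9067450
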